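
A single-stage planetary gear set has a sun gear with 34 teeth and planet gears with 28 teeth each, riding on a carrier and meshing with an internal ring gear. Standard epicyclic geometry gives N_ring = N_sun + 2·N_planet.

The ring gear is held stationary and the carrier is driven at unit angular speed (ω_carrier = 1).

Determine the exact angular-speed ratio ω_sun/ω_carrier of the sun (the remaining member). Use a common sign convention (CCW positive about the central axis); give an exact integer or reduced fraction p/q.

62/17

N_ring = 34 + 2·28 = 90
34(ω_s−ω_c) = −90(ω_r−ω_c),  ω_r=0, ω_c=1
ω_s = 1 − (90/34)(0−1) = 62/17
ω_s/ω_c = 62/17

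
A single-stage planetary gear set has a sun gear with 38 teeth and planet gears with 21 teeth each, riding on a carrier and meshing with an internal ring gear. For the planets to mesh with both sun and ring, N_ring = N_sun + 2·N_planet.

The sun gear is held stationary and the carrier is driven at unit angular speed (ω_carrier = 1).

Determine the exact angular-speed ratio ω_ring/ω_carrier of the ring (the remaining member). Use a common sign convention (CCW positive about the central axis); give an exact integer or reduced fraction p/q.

59/40

N_ring = 38 + 2·21 = 80
38(ω_s−ω_c) = −80(ω_r−ω_c),  ω_s=0, ω_c=1
ω_r = 1 − (38/80)(0−1) = 59/40
ω_r/ω_c = 59/40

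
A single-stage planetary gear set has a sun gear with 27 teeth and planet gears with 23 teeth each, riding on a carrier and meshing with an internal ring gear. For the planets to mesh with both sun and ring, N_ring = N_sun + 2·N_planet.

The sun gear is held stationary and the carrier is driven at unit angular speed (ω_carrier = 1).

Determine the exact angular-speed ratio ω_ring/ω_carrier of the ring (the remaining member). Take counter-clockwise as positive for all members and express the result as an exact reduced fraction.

N_ring = 27 + 2·23 = 73
27(ω_s−ω_c) = −73(ω_r−ω_c),  ω_s=0, ω_c=1
ω_r = 1 − (27/73)(0−1) = 100/73
ω_r/ω_c = 100/73

100/73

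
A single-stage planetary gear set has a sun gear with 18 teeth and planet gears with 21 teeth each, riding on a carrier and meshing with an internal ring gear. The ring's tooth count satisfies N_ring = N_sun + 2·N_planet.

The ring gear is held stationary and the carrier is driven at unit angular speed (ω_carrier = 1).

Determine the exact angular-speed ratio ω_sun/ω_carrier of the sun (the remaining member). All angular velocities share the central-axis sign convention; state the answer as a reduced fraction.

N_ring = 18 + 2·21 = 60
18(ω_s−ω_c) = −60(ω_r−ω_c),  ω_r=0, ω_c=1
ω_s = 1 − (60/18)(0−1) = 13/3
ω_s/ω_c = 13/3

13/3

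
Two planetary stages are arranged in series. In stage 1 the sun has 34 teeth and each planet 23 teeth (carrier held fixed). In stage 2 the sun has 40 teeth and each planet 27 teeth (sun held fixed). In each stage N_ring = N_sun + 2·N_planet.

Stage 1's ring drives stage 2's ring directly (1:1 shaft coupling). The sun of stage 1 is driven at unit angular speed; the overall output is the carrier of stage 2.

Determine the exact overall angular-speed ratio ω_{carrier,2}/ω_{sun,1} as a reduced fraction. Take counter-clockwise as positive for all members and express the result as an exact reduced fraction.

-799/2680

Stage 1: N_ring = 34 + 2·23 = 80
Stage 1: 34(ω_s−ω_c) = −80(ω_r−ω_c),  ω_c=0, ω_s=1
Stage 1: ω_r = 0 − (34/80)(1−0) = -17/40
  ⇒ ω_r¹/ω_s¹ = -17/40
Stage 2: N_ring = 40 + 2·27 = 94
Stage 2: 40(ω_s−ω_c) = −94(ω_r−ω_c),  ω_s=0, ω_r=1
Stage 2: 40(0−ω_c) = −94(1−ω_c)  ⇒  134ω_c = 94  ⇒  ω_c = 47/67
  ⇒ ω_c²/ω_r² = 47/67
Coupling ω_r² = ω_r¹ ⇒ overall = -17/40 × 47/67 = -799/2680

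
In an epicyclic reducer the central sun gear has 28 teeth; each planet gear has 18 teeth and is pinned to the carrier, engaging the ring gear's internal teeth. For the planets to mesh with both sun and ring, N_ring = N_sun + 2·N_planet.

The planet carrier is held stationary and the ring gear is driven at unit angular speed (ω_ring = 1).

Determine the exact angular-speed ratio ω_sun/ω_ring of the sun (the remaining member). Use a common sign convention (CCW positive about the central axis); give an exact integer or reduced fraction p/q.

-16/7

N_ring = 28 + 2·18 = 64
28(ω_s−ω_c) = −64(ω_r−ω_c),  ω_c=0, ω_r=1
ω_s = 0 − (64/28)(1−0) = -16/7
ω_s/ω_r = -16/7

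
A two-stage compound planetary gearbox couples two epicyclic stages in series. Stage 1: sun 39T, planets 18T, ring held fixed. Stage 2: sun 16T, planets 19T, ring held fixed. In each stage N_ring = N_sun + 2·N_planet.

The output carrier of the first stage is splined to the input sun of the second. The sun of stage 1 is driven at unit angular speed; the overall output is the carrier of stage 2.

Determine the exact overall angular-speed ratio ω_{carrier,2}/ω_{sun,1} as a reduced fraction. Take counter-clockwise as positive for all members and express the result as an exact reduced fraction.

52/665

Stage 1: N_ring = 39 + 2·18 = 75
Stage 1: 39(ω_s−ω_c) = −75(ω_r−ω_c),  ω_r=0, ω_s=1
Stage 1: 39(1−ω_c) = −75(0−ω_c)  ⇒  114ω_c = 39  ⇒  ω_c = 13/38
  ⇒ ω_c¹/ω_s¹ = 13/38
Stage 2: N_ring = 16 + 2·19 = 54
Stage 2: 16(ω_s−ω_c) = −54(ω_r−ω_c),  ω_r=0, ω_s=1
Stage 2: 16(1−ω_c) = −54(0−ω_c)  ⇒  70ω_c = 16  ⇒  ω_c = 8/35
  ⇒ ω_c²/ω_s² = 8/35
Coupling ω_s² = ω_c¹ ⇒ overall = 13/38 × 8/35 = 52/665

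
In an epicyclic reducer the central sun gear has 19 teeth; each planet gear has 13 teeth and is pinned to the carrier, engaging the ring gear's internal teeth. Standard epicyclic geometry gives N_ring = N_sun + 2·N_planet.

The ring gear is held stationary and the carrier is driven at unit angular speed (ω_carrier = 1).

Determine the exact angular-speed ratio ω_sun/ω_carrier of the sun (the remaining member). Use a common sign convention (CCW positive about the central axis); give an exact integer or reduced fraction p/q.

N_ring = 19 + 2·13 = 45
19(ω_s−ω_c) = −45(ω_r−ω_c),  ω_r=0, ω_c=1
ω_s = 1 − (45/19)(0−1) = 64/19
ω_s/ω_c = 64/19

64/19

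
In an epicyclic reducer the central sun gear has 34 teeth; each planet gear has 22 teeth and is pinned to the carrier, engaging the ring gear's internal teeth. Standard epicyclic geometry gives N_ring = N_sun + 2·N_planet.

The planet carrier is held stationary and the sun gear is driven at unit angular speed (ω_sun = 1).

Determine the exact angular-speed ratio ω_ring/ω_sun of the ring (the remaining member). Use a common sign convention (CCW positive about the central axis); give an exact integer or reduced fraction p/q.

-17/39

N_ring = 34 + 2·22 = 78
34(ω_s−ω_c) = −78(ω_r−ω_c),  ω_c=0, ω_s=1
ω_r = 0 − (34/78)(1−0) = -17/39
ω_r/ω_s = -17/39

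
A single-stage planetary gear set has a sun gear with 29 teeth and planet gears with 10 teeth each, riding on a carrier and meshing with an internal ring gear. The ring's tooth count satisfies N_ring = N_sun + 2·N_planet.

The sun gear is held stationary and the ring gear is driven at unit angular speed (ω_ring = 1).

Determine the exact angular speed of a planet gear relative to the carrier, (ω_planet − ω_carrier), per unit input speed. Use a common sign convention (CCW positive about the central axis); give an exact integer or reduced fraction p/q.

N_ring = 29 + 2·10 = 49
29(ω_s−ω_c) = −49(ω_r−ω_c),  ω_s=0, ω_r=1
29(0−ω_c) = −49(1−ω_c)  ⇒  78ω_c = 49  ⇒  ω_c = 49/78
sun–planet: 29·(0−49/78) = −10·(ω_p−ω_c)  ⇒  ω_p−ω_c = −(29/10)·(-49/78) = 1421/780

1421/780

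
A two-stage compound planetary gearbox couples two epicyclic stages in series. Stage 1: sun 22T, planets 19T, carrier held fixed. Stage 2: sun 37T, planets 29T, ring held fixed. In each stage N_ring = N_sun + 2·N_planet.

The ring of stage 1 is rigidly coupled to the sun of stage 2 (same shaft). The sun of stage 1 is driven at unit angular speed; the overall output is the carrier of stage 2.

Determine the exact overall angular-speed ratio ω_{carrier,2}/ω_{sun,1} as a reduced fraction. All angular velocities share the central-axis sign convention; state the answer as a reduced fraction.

Stage 1: N_ring = 22 + 2·19 = 60
Stage 1: 22(ω_s−ω_c) = −60(ω_r−ω_c),  ω_c=0, ω_s=1
Stage 1: ω_r = 0 − (22/60)(1−0) = -11/30
  ⇒ ω_r¹/ω_s¹ = -11/30
Stage 2: N_ring = 37 + 2·29 = 95
Stage 2: 37(ω_s−ω_c) = −95(ω_r−ω_c),  ω_r=0, ω_s=1
Stage 2: 37(1−ω_c) = −95(0−ω_c)  ⇒  132ω_c = 37  ⇒  ω_c = 37/132
  ⇒ ω_c²/ω_s² = 37/132
Coupling ω_s² = ω_r¹ ⇒ overall = -11/30 × 37/132 = -37/360

-37/360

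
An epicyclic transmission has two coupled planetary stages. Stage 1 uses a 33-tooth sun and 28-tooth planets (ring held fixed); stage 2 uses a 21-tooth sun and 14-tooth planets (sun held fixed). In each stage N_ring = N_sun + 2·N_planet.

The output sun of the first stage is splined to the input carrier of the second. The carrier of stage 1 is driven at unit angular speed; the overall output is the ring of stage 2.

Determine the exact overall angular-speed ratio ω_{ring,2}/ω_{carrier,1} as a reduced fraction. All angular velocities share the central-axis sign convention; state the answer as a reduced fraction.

Stage 1: N_ring = 33 + 2·28 = 89
Stage 1: 33(ω_s−ω_c) = −89(ω_r−ω_c),  ω_r=0, ω_c=1
Stage 1: ω_s = 1 − (89/33)(0−1) = 122/33
  ⇒ ω_s¹/ω_c¹ = 122/33
Stage 2: N_ring = 21 + 2·14 = 49
Stage 2: 21(ω_s−ω_c) = −49(ω_r−ω_c),  ω_s=0, ω_c=1
Stage 2: ω_r = 1 − (21/49)(0−1) = 10/7
  ⇒ ω_r²/ω_c² = 10/7
Coupling ω_c² = ω_s¹ ⇒ overall = 122/33 × 10/7 = 1220/231

1220/231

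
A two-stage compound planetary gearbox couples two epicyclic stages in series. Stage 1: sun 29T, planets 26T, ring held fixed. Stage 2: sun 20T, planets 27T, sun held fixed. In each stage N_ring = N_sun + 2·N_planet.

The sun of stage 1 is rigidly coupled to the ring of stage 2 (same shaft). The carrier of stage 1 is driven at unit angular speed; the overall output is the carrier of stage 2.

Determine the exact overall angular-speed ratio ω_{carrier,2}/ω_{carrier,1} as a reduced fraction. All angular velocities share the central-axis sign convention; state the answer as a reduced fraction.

4070/1363

Stage 1: N_ring = 29 + 2·26 = 81
Stage 1: 29(ω_s−ω_c) = −81(ω_r−ω_c),  ω_r=0, ω_c=1
Stage 1: ω_s = 1 − (81/29)(0−1) = 110/29
  ⇒ ω_s¹/ω_c¹ = 110/29
Stage 2: N_ring = 20 + 2·27 = 74
Stage 2: 20(ω_s−ω_c) = −74(ω_r−ω_c),  ω_s=0, ω_r=1
Stage 2: 20(0−ω_c) = −74(1−ω_c)  ⇒  94ω_c = 74  ⇒  ω_c = 37/47
  ⇒ ω_c²/ω_r² = 37/47
Coupling ω_r² = ω_s¹ ⇒ overall = 110/29 × 37/47 = 4070/1363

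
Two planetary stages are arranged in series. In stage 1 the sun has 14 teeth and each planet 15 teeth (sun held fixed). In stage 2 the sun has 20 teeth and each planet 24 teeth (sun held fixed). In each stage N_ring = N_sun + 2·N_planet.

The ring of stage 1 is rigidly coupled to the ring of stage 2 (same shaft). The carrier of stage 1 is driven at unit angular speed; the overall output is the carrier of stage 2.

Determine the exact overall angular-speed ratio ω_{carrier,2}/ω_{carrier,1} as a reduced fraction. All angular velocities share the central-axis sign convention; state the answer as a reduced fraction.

Stage 1: N_ring = 14 + 2·15 = 44
Stage 1: 14(ω_s−ω_c) = −44(ω_r−ω_c),  ω_s=0, ω_c=1
Stage 1: ω_r = 1 − (14/44)(0−1) = 29/22
  ⇒ ω_r¹/ω_c¹ = 29/22
Stage 2: N_ring = 20 + 2·24 = 68
Stage 2: 20(ω_s−ω_c) = −68(ω_r−ω_c),  ω_s=0, ω_r=1
Stage 2: 20(0−ω_c) = −68(1−ω_c)  ⇒  88ω_c = 68  ⇒  ω_c = 17/22
  ⇒ ω_c²/ω_r² = 17/22
Coupling ω_r² = ω_r¹ ⇒ overall = 29/22 × 17/22 = 493/484

493/484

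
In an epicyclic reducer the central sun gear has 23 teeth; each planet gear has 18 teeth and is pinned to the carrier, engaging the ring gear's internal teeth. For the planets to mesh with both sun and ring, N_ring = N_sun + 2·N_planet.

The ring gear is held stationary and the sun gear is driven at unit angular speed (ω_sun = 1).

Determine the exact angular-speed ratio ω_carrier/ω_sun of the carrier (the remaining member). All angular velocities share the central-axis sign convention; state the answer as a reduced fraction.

N_ring = 23 + 2·18 = 59
23(ω_s−ω_c) = −59(ω_r−ω_c),  ω_r=0, ω_s=1
23(1−ω_c) = −59(0−ω_c)  ⇒  82ω_c = 23  ⇒  ω_c = 23/82
ω_c/ω_s = 23/82

23/82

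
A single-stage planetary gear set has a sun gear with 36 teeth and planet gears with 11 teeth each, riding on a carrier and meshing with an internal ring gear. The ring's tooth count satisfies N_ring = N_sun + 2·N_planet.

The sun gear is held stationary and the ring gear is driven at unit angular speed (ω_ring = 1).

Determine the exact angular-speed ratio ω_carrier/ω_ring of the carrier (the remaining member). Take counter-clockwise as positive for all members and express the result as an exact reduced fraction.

N_ring = 36 + 2·11 = 58
36(ω_s−ω_c) = −58(ω_r−ω_c),  ω_s=0, ω_r=1
36(0−ω_c) = −58(1−ω_c)  ⇒  94ω_c = 58  ⇒  ω_c = 29/47
ω_c/ω_r = 29/47

29/47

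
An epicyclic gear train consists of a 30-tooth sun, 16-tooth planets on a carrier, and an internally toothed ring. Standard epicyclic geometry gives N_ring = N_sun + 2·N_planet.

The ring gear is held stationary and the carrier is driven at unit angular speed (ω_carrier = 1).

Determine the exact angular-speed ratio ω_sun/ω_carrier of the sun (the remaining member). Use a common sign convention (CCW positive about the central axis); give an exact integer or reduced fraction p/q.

N_ring = 30 + 2·16 = 62
30(ω_s−ω_c) = −62(ω_r−ω_c),  ω_r=0, ω_c=1
ω_s = 1 − (62/30)(0−1) = 46/15
ω_s/ω_c = 46/15

46/15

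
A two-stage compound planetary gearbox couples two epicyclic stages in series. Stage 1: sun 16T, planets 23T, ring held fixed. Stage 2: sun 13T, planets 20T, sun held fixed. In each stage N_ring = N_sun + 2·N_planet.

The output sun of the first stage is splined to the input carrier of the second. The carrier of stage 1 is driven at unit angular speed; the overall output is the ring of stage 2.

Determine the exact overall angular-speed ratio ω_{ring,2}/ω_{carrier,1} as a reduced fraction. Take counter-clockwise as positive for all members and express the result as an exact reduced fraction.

Stage 1: N_ring = 16 + 2·23 = 62
Stage 1: 16(ω_s−ω_c) = −62(ω_r−ω_c),  ω_r=0, ω_c=1
Stage 1: ω_s = 1 − (62/16)(0−1) = 39/8
  ⇒ ω_s¹/ω_c¹ = 39/8
Stage 2: N_ring = 13 + 2·20 = 53
Stage 2: 13(ω_s−ω_c) = −53(ω_r−ω_c),  ω_s=0, ω_c=1
Stage 2: ω_r = 1 − (13/53)(0−1) = 66/53
  ⇒ ω_r²/ω_c² = 66/53
Coupling ω_c² = ω_s¹ ⇒ overall = 39/8 × 66/53 = 1287/212

1287/212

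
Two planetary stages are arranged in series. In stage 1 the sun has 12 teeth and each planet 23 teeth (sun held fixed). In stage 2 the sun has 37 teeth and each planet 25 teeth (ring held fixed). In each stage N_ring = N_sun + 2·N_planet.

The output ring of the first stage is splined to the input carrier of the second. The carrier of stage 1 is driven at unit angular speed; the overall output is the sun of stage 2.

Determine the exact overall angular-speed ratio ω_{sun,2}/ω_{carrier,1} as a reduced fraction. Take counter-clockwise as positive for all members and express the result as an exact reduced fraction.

4340/1073

Stage 1: N_ring = 12 + 2·23 = 58
Stage 1: 12(ω_s−ω_c) = −58(ω_r−ω_c),  ω_s=0, ω_c=1
Stage 1: ω_r = 1 − (12/58)(0−1) = 35/29
  ⇒ ω_r¹/ω_c¹ = 35/29
Stage 2: N_ring = 37 + 2·25 = 87
Stage 2: 37(ω_s−ω_c) = −87(ω_r−ω_c),  ω_r=0, ω_c=1
Stage 2: ω_s = 1 − (87/37)(0−1) = 124/37
  ⇒ ω_s²/ω_c² = 124/37
Coupling ω_c² = ω_r¹ ⇒ overall = 35/29 × 124/37 = 4340/1073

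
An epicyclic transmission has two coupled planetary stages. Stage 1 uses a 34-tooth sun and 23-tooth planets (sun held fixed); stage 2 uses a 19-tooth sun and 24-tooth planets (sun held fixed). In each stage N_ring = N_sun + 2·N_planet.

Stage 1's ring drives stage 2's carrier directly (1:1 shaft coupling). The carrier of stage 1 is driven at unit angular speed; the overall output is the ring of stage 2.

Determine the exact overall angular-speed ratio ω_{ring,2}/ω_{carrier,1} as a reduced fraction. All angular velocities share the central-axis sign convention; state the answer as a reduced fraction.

2451/1340

Stage 1: N_ring = 34 + 2·23 = 80
Stage 1: 34(ω_s−ω_c) = −80(ω_r−ω_c),  ω_s=0, ω_c=1
Stage 1: ω_r = 1 − (34/80)(0−1) = 57/40
  ⇒ ω_r¹/ω_c¹ = 57/40
Stage 2: N_ring = 19 + 2·24 = 67
Stage 2: 19(ω_s−ω_c) = −67(ω_r−ω_c),  ω_s=0, ω_c=1
Stage 2: ω_r = 1 − (19/67)(0−1) = 86/67
  ⇒ ω_r²/ω_c² = 86/67
Coupling ω_c² = ω_r¹ ⇒ overall = 57/40 × 86/67 = 2451/1340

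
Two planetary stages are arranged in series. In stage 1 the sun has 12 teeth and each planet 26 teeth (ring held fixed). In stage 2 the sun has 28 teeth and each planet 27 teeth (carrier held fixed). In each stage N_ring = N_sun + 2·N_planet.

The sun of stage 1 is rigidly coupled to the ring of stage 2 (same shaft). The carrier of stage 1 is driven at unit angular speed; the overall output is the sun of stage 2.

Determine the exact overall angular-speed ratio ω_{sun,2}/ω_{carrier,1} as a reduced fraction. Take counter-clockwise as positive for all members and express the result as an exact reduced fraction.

-779/42

Stage 1: N_ring = 12 + 2·26 = 64
Stage 1: 12(ω_s−ω_c) = −64(ω_r−ω_c),  ω_r=0, ω_c=1
Stage 1: ω_s = 1 − (64/12)(0−1) = 19/3
  ⇒ ω_s¹/ω_c¹ = 19/3
Stage 2: N_ring = 28 + 2·27 = 82
Stage 2: 28(ω_s−ω_c) = −82(ω_r−ω_c),  ω_c=0, ω_r=1
Stage 2: ω_s = 0 − (82/28)(1−0) = -41/14
  ⇒ ω_s²/ω_r² = -41/14
Coupling ω_r² = ω_s¹ ⇒ overall = 19/3 × -41/14 = -779/42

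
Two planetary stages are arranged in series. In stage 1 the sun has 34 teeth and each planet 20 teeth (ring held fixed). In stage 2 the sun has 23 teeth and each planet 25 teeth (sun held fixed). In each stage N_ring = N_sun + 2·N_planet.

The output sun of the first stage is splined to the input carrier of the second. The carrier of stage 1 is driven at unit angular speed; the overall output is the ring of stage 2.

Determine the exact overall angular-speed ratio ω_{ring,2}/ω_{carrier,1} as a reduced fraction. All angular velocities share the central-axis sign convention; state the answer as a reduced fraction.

5184/1241

Stage 1: N_ring = 34 + 2·20 = 74
Stage 1: 34(ω_s−ω_c) = −74(ω_r−ω_c),  ω_r=0, ω_c=1
Stage 1: ω_s = 1 − (74/34)(0−1) = 54/17
  ⇒ ω_s¹/ω_c¹ = 54/17
Stage 2: N_ring = 23 + 2·25 = 73
Stage 2: 23(ω_s−ω_c) = −73(ω_r−ω_c),  ω_s=0, ω_c=1
Stage 2: ω_r = 1 − (23/73)(0−1) = 96/73
  ⇒ ω_r²/ω_c² = 96/73
Coupling ω_c² = ω_s¹ ⇒ overall = 54/17 × 96/73 = 5184/1241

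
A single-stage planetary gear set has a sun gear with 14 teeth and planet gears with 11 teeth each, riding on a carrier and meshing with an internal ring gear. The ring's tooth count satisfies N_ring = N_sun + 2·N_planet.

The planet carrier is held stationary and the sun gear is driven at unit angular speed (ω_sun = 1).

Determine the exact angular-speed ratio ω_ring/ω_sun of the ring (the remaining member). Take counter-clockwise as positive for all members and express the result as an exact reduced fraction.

-7/18

N_ring = 14 + 2·11 = 36
14(ω_s−ω_c) = −36(ω_r−ω_c),  ω_c=0, ω_s=1
ω_r = 0 − (14/36)(1−0) = -7/18
ω_r/ω_s = -7/18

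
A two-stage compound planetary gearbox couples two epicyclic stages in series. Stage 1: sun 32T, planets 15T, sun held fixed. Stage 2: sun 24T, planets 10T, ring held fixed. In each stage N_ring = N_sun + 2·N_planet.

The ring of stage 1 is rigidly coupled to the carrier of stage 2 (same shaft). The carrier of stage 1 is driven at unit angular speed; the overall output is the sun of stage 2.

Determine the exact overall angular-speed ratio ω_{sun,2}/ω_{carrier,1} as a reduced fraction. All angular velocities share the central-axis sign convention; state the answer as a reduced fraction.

799/186

Stage 1: N_ring = 32 + 2·15 = 62
Stage 1: 32(ω_s−ω_c) = −62(ω_r−ω_c),  ω_s=0, ω_c=1
Stage 1: ω_r = 1 − (32/62)(0−1) = 47/31
  ⇒ ω_r¹/ω_c¹ = 47/31
Stage 2: N_ring = 24 + 2·10 = 44
Stage 2: 24(ω_s−ω_c) = −44(ω_r−ω_c),  ω_r=0, ω_c=1
Stage 2: ω_s = 1 − (44/24)(0−1) = 17/6
  ⇒ ω_s²/ω_c² = 17/6
Coupling ω_c² = ω_r¹ ⇒ overall = 47/31 × 17/6 = 799/186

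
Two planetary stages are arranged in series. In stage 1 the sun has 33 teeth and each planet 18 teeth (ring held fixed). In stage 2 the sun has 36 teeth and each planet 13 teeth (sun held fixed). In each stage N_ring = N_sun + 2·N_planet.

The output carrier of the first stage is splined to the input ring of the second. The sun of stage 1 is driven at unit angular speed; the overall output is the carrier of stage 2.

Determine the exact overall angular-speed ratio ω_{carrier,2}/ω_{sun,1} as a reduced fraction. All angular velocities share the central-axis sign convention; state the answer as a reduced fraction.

341/1666

Stage 1: N_ring = 33 + 2·18 = 69
Stage 1: 33(ω_s−ω_c) = −69(ω_r−ω_c),  ω_r=0, ω_s=1
Stage 1: 33(1−ω_c) = −69(0−ω_c)  ⇒  102ω_c = 33  ⇒  ω_c = 11/34
  ⇒ ω_c¹/ω_s¹ = 11/34
Stage 2: N_ring = 36 + 2·13 = 62
Stage 2: 36(ω_s−ω_c) = −62(ω_r−ω_c),  ω_s=0, ω_r=1
Stage 2: 36(0−ω_c) = −62(1−ω_c)  ⇒  98ω_c = 62  ⇒  ω_c = 31/49
  ⇒ ω_c²/ω_r² = 31/49
Coupling ω_r² = ω_c¹ ⇒ overall = 11/34 × 31/49 = 341/1666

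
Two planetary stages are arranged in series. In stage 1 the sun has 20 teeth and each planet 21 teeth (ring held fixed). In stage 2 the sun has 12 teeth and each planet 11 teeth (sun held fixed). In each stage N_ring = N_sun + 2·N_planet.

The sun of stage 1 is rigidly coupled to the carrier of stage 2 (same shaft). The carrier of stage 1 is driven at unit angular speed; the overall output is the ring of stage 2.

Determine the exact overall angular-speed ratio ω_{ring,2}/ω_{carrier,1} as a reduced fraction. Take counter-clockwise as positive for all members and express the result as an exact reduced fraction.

943/170

Stage 1: N_ring = 20 + 2·21 = 62
Stage 1: 20(ω_s−ω_c) = −62(ω_r−ω_c),  ω_r=0, ω_c=1
Stage 1: ω_s = 1 − (62/20)(0−1) = 41/10
  ⇒ ω_s¹/ω_c¹ = 41/10
Stage 2: N_ring = 12 + 2·11 = 34
Stage 2: 12(ω_s−ω_c) = −34(ω_r−ω_c),  ω_s=0, ω_c=1
Stage 2: ω_r = 1 − (12/34)(0−1) = 23/17
  ⇒ ω_r²/ω_c² = 23/17
Coupling ω_c² = ω_s¹ ⇒ overall = 41/10 × 23/17 = 943/170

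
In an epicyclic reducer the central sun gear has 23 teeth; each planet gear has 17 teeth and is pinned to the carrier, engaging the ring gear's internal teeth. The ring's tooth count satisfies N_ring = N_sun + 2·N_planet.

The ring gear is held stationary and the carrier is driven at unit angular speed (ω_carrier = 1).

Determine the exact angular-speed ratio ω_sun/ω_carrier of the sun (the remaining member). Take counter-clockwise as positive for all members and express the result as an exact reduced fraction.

80/23

N_ring = 23 + 2·17 = 57
23(ω_s−ω_c) = −57(ω_r−ω_c),  ω_r=0, ω_c=1
ω_s = 1 − (57/23)(0−1) = 80/23
ω_s/ω_c = 80/23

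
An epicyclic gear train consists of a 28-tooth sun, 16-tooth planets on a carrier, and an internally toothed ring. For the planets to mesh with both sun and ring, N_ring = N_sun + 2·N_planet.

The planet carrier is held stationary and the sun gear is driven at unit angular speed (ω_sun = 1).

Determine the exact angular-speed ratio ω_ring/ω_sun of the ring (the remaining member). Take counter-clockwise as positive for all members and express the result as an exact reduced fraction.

-7/15

N_ring = 28 + 2·16 = 60
28(ω_s−ω_c) = −60(ω_r−ω_c),  ω_c=0, ω_s=1
ω_r = 0 − (28/60)(1−0) = -7/15
ω_r/ω_s = -7/15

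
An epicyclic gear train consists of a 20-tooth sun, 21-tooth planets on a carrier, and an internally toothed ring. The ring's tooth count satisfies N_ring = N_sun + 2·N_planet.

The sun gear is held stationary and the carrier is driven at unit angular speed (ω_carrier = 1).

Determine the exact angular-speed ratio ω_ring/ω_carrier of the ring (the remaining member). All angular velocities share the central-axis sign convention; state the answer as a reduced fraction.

N_ring = 20 + 2·21 = 62
20(ω_s−ω_c) = −62(ω_r−ω_c),  ω_s=0, ω_c=1
ω_r = 1 − (20/62)(0−1) = 41/31
ω_r/ω_c = 41/31

41/31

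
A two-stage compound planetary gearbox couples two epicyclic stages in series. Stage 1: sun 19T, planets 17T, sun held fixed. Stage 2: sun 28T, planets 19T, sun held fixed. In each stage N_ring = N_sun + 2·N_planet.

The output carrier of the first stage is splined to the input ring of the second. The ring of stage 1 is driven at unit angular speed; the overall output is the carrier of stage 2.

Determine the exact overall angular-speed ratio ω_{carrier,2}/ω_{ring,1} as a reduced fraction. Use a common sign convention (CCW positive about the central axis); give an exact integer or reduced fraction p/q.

583/1128

Stage 1: N_ring = 19 + 2·17 = 53
Stage 1: 19(ω_s−ω_c) = −53(ω_r−ω_c),  ω_s=0, ω_r=1
Stage 1: 19(0−ω_c) = −53(1−ω_c)  ⇒  72ω_c = 53  ⇒  ω_c = 53/72
  ⇒ ω_c¹/ω_r¹ = 53/72
Stage 2: N_ring = 28 + 2·19 = 66
Stage 2: 28(ω_s−ω_c) = −66(ω_r−ω_c),  ω_s=0, ω_r=1
Stage 2: 28(0−ω_c) = −66(1−ω_c)  ⇒  94ω_c = 66  ⇒  ω_c = 33/47
  ⇒ ω_c²/ω_r² = 33/47
Coupling ω_r² = ω_c¹ ⇒ overall = 53/72 × 33/47 = 583/1128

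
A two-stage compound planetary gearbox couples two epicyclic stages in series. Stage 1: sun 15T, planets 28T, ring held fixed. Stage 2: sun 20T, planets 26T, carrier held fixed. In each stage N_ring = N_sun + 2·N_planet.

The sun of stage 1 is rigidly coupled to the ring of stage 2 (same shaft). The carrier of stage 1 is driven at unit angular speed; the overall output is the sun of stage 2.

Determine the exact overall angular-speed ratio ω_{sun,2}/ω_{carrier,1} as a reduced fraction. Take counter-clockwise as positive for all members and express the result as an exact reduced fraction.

Stage 1: N_ring = 15 + 2·28 = 71
Stage 1: 15(ω_s−ω_c) = −71(ω_r−ω_c),  ω_r=0, ω_c=1
Stage 1: ω_s = 1 − (71/15)(0−1) = 86/15
  ⇒ ω_s¹/ω_c¹ = 86/15
Stage 2: N_ring = 20 + 2·26 = 72
Stage 2: 20(ω_s−ω_c) = −72(ω_r−ω_c),  ω_c=0, ω_r=1
Stage 2: ω_s = 0 − (72/20)(1−0) = -18/5
  ⇒ ω_s²/ω_r² = -18/5
Coupling ω_r² = ω_s¹ ⇒ overall = 86/15 × -18/5 = -516/25

-516/25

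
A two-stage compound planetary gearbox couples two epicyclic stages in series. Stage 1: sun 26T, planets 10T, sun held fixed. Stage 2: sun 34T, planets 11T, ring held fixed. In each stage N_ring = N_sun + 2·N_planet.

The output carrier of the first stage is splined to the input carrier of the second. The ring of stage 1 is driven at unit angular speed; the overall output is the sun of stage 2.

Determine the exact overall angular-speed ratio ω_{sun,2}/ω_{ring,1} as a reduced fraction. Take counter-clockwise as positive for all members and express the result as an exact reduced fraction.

115/68

Stage 1: N_ring = 26 + 2·10 = 46
Stage 1: 26(ω_s−ω_c) = −46(ω_r−ω_c),  ω_s=0, ω_r=1
Stage 1: 26(0−ω_c) = −46(1−ω_c)  ⇒  72ω_c = 46  ⇒  ω_c = 23/36
  ⇒ ω_c¹/ω_r¹ = 23/36
Stage 2: N_ring = 34 + 2·11 = 56
Stage 2: 34(ω_s−ω_c) = −56(ω_r−ω_c),  ω_r=0, ω_c=1
Stage 2: ω_s = 1 − (56/34)(0−1) = 45/17
  ⇒ ω_s²/ω_c² = 45/17
Coupling ω_c² = ω_c¹ ⇒ overall = 23/36 × 45/17 = 115/68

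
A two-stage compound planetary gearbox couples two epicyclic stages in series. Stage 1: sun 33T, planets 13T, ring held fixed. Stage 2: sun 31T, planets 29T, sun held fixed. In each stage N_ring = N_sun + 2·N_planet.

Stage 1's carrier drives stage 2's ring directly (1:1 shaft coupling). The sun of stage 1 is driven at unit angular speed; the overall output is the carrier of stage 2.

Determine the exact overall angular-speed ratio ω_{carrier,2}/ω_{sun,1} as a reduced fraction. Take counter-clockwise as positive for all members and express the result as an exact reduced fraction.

Stage 1: N_ring = 33 + 2·13 = 59
Stage 1: 33(ω_s−ω_c) = −59(ω_r−ω_c),  ω_r=0, ω_s=1
Stage 1: 33(1−ω_c) = −59(0−ω_c)  ⇒  92ω_c = 33  ⇒  ω_c = 33/92
  ⇒ ω_c¹/ω_s¹ = 33/92
Stage 2: N_ring = 31 + 2·29 = 89
Stage 2: 31(ω_s−ω_c) = −89(ω_r−ω_c),  ω_s=0, ω_r=1
Stage 2: 31(0−ω_c) = −89(1−ω_c)  ⇒  120ω_c = 89  ⇒  ω_c = 89/120
  ⇒ ω_c²/ω_r² = 89/120
Coupling ω_r² = ω_c¹ ⇒ overall = 33/92 × 89/120 = 979/3680

979/3680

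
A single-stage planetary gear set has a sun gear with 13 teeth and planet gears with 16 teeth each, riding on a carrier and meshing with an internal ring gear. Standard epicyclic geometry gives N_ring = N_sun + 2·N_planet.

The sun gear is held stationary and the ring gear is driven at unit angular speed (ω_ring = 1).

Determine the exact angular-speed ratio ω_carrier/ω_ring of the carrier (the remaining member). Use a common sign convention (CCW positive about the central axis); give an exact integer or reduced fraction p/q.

45/58

N_ring = 13 + 2·16 = 45
13(ω_s−ω_c) = −45(ω_r−ω_c),  ω_s=0, ω_r=1
13(0−ω_c) = −45(1−ω_c)  ⇒  58ω_c = 45  ⇒  ω_c = 45/58
ω_c/ω_r = 45/58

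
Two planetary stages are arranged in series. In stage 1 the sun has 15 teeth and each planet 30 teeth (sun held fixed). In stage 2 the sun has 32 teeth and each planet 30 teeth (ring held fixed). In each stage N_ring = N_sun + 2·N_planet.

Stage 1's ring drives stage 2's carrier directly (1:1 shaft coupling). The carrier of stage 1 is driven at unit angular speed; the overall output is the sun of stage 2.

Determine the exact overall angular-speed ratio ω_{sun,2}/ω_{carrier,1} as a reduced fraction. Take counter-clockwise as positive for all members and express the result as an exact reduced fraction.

Stage 1: N_ring = 15 + 2·30 = 75
Stage 1: 15(ω_s−ω_c) = −75(ω_r−ω_c),  ω_s=0, ω_c=1
Stage 1: ω_r = 1 − (15/75)(0−1) = 6/5
  ⇒ ω_r¹/ω_c¹ = 6/5
Stage 2: N_ring = 32 + 2·30 = 92
Stage 2: 32(ω_s−ω_c) = −92(ω_r−ω_c),  ω_r=0, ω_c=1
Stage 2: ω_s = 1 − (92/32)(0−1) = 31/8
  ⇒ ω_s²/ω_c² = 31/8
Coupling ω_c² = ω_r¹ ⇒ overall = 6/5 × 31/8 = 93/20

93/20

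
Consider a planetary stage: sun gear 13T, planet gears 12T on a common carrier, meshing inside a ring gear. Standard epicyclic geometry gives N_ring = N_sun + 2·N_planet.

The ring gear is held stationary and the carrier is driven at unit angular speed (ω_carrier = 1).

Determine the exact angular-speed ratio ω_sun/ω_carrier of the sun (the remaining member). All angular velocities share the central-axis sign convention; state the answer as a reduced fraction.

50/13

N_ring = 13 + 2·12 = 37
13(ω_s−ω_c) = −37(ω_r−ω_c),  ω_r=0, ω_c=1
ω_s = 1 − (37/13)(0−1) = 50/13
ω_s/ω_c = 50/13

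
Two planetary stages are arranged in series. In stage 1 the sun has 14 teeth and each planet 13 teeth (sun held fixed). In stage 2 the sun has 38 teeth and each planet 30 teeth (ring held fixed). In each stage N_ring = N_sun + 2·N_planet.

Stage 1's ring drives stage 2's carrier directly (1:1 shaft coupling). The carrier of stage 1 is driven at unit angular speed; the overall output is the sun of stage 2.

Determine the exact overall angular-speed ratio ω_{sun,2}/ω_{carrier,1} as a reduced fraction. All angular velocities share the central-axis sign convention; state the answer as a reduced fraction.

459/95

Stage 1: N_ring = 14 + 2·13 = 40
Stage 1: 14(ω_s−ω_c) = −40(ω_r−ω_c),  ω_s=0, ω_c=1
Stage 1: ω_r = 1 − (14/40)(0−1) = 27/20
  ⇒ ω_r¹/ω_c¹ = 27/20
Stage 2: N_ring = 38 + 2·30 = 98
Stage 2: 38(ω_s−ω_c) = −98(ω_r−ω_c),  ω_r=0, ω_c=1
Stage 2: ω_s = 1 − (98/38)(0−1) = 68/19
  ⇒ ω_s²/ω_c² = 68/19
Coupling ω_c² = ω_r¹ ⇒ overall = 27/20 × 68/19 = 459/95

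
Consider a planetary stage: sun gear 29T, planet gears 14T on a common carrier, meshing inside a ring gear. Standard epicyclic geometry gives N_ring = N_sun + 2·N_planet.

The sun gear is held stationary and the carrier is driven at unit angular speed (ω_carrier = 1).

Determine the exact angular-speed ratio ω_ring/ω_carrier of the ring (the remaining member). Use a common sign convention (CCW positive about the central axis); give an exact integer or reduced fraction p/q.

N_ring = 29 + 2·14 = 57
29(ω_s−ω_c) = −57(ω_r−ω_c),  ω_s=0, ω_c=1
ω_r = 1 − (29/57)(0−1) = 86/57
ω_r/ω_c = 86/57

86/57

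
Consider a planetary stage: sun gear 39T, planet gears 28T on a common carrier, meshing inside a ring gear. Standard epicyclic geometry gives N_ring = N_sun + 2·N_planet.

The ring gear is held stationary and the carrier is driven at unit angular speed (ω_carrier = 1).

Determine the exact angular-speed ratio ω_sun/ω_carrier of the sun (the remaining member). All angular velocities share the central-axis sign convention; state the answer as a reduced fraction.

N_ring = 39 + 2·28 = 95
39(ω_s−ω_c) = −95(ω_r−ω_c),  ω_r=0, ω_c=1
ω_s = 1 − (95/39)(0−1) = 134/39
ω_s/ω_c = 134/39

134/39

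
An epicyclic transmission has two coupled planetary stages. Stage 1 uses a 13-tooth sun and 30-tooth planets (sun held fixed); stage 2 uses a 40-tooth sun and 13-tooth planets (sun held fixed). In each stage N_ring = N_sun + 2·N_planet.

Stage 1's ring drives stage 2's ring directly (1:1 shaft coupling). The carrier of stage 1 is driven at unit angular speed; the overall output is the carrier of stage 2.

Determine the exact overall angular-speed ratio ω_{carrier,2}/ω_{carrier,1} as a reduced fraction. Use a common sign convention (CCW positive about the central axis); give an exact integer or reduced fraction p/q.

Stage 1: N_ring = 13 + 2·30 = 73
Stage 1: 13(ω_s−ω_c) = −73(ω_r−ω_c),  ω_s=0, ω_c=1
Stage 1: ω_r = 1 − (13/73)(0−1) = 86/73
  ⇒ ω_r¹/ω_c¹ = 86/73
Stage 2: N_ring = 40 + 2·13 = 66
Stage 2: 40(ω_s−ω_c) = −66(ω_r−ω_c),  ω_s=0, ω_r=1
Stage 2: 40(0−ω_c) = −66(1−ω_c)  ⇒  106ω_c = 66  ⇒  ω_c = 33/53
  ⇒ ω_c²/ω_r² = 33/53
Coupling ω_r² = ω_r¹ ⇒ overall = 86/73 × 33/53 = 2838/3869

2838/3869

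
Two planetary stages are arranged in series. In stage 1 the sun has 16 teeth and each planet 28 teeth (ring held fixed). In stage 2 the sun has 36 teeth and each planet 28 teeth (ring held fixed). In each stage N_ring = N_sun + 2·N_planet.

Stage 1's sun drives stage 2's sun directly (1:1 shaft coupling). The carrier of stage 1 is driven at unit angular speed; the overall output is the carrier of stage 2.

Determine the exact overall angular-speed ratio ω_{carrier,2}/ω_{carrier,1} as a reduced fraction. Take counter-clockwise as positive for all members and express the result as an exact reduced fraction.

Stage 1: N_ring = 16 + 2·28 = 72
Stage 1: 16(ω_s−ω_c) = −72(ω_r−ω_c),  ω_r=0, ω_c=1
Stage 1: ω_s = 1 − (72/16)(0−1) = 11/2
  ⇒ ω_s¹/ω_c¹ = 11/2
Stage 2: N_ring = 36 + 2·28 = 92
Stage 2: 36(ω_s−ω_c) = −92(ω_r−ω_c),  ω_r=0, ω_s=1
Stage 2: 36(1−ω_c) = −92(0−ω_c)  ⇒  128ω_c = 36  ⇒  ω_c = 9/32
  ⇒ ω_c²/ω_s² = 9/32
Coupling ω_s² = ω_s¹ ⇒ overall = 11/2 × 9/32 = 99/64

99/64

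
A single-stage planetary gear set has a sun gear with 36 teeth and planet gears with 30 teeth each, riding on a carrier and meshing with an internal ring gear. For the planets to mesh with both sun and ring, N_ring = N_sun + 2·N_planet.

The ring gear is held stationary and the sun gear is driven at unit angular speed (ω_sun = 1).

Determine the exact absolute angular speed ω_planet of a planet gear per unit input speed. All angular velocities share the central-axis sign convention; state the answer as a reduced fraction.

N_ring = 36 + 2·30 = 96
36(ω_s−ω_c) = −96(ω_r−ω_c),  ω_r=0, ω_s=1
36(1−ω_c) = −96(0−ω_c)  ⇒  132ω_c = 36  ⇒  ω_c = 3/11
sun–planet: 36·(1−3/11) = −30·(ω_p−ω_c)  ⇒  ω_p−ω_c = −(36/30)·(8/11) = -48/55
ω_p = 3/11 − 48/55 = -3/5

-3/5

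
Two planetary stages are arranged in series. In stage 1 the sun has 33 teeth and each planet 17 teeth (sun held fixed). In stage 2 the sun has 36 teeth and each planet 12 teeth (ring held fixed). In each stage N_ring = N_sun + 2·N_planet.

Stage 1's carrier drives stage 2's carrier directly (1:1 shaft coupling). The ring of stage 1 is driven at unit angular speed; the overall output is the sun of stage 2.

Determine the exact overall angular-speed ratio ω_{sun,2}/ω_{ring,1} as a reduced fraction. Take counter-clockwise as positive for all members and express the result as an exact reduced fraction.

Stage 1: N_ring = 33 + 2·17 = 67
Stage 1: 33(ω_s−ω_c) = −67(ω_r−ω_c),  ω_s=0, ω_r=1
Stage 1: 33(0−ω_c) = −67(1−ω_c)  ⇒  100ω_c = 67  ⇒  ω_c = 67/100
  ⇒ ω_c¹/ω_r¹ = 67/100
Stage 2: N_ring = 36 + 2·12 = 60
Stage 2: 36(ω_s−ω_c) = −60(ω_r−ω_c),  ω_r=0, ω_c=1
Stage 2: ω_s = 1 − (60/36)(0−1) = 8/3
  ⇒ ω_s²/ω_c² = 8/3
Coupling ω_c² = ω_c¹ ⇒ overall = 67/100 × 8/3 = 134/75

134/75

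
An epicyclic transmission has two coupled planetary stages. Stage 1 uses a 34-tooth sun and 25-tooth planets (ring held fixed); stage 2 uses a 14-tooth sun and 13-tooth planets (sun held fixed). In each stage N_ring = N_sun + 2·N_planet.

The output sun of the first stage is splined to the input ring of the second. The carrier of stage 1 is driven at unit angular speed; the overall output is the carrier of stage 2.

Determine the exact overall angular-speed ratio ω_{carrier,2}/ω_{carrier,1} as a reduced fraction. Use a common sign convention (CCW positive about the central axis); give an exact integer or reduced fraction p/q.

Stage 1: N_ring = 34 + 2·25 = 84
Stage 1: 34(ω_s−ω_c) = −84(ω_r−ω_c),  ω_r=0, ω_c=1
Stage 1: ω_s = 1 − (84/34)(0−1) = 59/17
  ⇒ ω_s¹/ω_c¹ = 59/17
Stage 2: N_ring = 14 + 2·13 = 40
Stage 2: 14(ω_s−ω_c) = −40(ω_r−ω_c),  ω_s=0, ω_r=1
Stage 2: 14(0−ω_c) = −40(1−ω_c)  ⇒  54ω_c = 40  ⇒  ω_c = 20/27
  ⇒ ω_c²/ω_r² = 20/27
Coupling ω_r² = ω_s¹ ⇒ overall = 59/17 × 20/27 = 1180/459

1180/459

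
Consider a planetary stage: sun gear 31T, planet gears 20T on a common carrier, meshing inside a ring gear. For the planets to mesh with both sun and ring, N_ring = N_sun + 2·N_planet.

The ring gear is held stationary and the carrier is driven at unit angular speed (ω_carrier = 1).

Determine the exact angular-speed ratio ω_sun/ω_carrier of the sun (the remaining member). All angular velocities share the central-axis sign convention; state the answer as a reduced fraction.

102/31

N_ring = 31 + 2·20 = 71
31(ω_s−ω_c) = −71(ω_r−ω_c),  ω_r=0, ω_c=1
ω_s = 1 − (71/31)(0−1) = 102/31
ω_s/ω_c = 102/31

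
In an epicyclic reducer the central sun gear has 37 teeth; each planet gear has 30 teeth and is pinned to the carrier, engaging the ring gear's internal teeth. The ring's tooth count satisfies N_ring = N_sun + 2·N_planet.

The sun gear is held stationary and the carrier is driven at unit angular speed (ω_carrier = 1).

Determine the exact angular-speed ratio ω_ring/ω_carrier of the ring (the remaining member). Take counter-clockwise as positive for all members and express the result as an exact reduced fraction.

N_ring = 37 + 2·30 = 97
37(ω_s−ω_c) = −97(ω_r−ω_c),  ω_s=0, ω_c=1
ω_r = 1 − (37/97)(0−1) = 134/97
ω_r/ω_c = 134/97

134/97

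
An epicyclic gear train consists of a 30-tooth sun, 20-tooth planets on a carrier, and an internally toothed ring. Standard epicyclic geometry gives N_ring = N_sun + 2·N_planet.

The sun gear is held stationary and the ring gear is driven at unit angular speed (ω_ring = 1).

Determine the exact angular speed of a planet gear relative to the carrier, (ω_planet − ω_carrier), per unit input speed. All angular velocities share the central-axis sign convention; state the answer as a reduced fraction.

N_ring = 30 + 2·20 = 70
30(ω_s−ω_c) = −70(ω_r−ω_c),  ω_s=0, ω_r=1
30(0−ω_c) = −70(1−ω_c)  ⇒  100ω_c = 70  ⇒  ω_c = 7/10
sun–planet: 30·(0−7/10) = −20·(ω_p−ω_c)  ⇒  ω_p−ω_c = −(30/20)·(-7/10) = 21/20

21/20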